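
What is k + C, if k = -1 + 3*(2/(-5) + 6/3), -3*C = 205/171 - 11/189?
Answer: 184207/53865 ≈ 3.4198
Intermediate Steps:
C = -4096/10773 (C = -(205/171 - 11/189)/3 = -⅓*4096/3591 = -4096/10773 ≈ -0.38021)
k = 19/5 (k = -1 + 3*(2*(-⅕) + 6*(⅓)) = -1 + 3*(-⅖ + 2) = -1 + 3*(8/5) = -1 + 24/5 = 19/5 ≈ 3.8000)
k + C = 19/5 - 4096/10773 = 184207/53865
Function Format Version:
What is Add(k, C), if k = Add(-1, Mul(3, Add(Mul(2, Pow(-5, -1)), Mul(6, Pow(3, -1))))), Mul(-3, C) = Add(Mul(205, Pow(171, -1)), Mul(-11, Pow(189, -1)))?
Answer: Rational(184207, 53865) ≈ 3.4198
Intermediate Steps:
C = Rational(-4096, 10773) (C = Mul(Rational(-1, 3), Add(Mul(205, Pow(171, -1)), Mul(-11, Pow(189, -1)))) = Mul(Rational(-1, 3), Add(Mul(205, Rational(1, 171)), Mul(-11, Rational(1, 189)))) = Mul(Rational(-1, 3), Add(Rational(205, 171), Rational(-11, 189))) = Mul(Rational(-1, 3), Rational(4096, 3591)) = Rational(-4096, 10773) ≈ -0.38021)
k = Rational(19, 5) (k = Add(-1, Mul(3, Add(Mul(2, Rational(-1, 5)), Mul(6, Rational(1, 3))))) = Add(-1, Mul(3, Add(Rational(-2, 5), 2))) = Add(-1, Mul(3, Rational(8, 5))) = Add(-1, Rational(24, 5)) = Rational(19, 5) ≈ 3.8000)
Add(k, C) = Add(Rational(19, 5), Rational(-4096, 10773)) = Rational(184207, 53865)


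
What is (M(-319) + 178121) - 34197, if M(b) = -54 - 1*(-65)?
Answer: 143935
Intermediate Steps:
M(b) = 11 (M(b) = -54 + 65 = 11)
(M(-319) + 178121) - 34197 = (11 + 178121) - 34197 = 178132 - 34197 = 143935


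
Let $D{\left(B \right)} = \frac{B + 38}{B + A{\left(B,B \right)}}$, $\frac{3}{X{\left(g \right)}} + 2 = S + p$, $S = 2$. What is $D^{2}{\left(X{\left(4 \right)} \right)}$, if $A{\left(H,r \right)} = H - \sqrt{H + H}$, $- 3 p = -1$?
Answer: $\frac{2209}{9 \left(-6 + \sqrt{2}\right)^{2}} \approx 11.671$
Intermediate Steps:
$p = \frac{1}{3}$ ($p = \left(- \frac{1}{3}\right) \left(-1\right) = \frac{1}{3} \approx 0.33333$)
$X{\left(g \right)} = 9$ ($X{\left(g \right)} = \frac{3}{-2 + \left(2 + \frac{1}{3}\right)} = \frac{3}{-2 + \frac{7}{3}} = 3 \frac{1}{\frac{1}{3}} = 3 \cdot 3 = 9$)
$A{\left(H,r \right)} = H - \sqrt{2} \sqrt{H}$ ($A{\left(H,r \right)} = H - \sqrt{2 H} = H - \sqrt{2} \sqrt{H}$)
$D{\left(B \right)} = \frac{38 + B}{2 B - \sqrt{2} \sqrt{B}}$ ($D{\left(B \right)} = \frac{B + 38}{B - \left(- B + \sqrt{2} \sqrt{B}\right)} = \frac{38 + B}{2 B - \sqrt{2} \sqrt{B}}$)
$D^{2}{\left(X{\left(4 \right)} \right)} = \left(\frac{38 + 9}{2 \cdot 9 - \sqrt{2} \sqrt{9}}\right)^{2} = \left(\frac{1}{18 - \sqrt{2} \cdot 3} \cdot 47\right)^{2} = \left(\frac{1}{18 - 3 \sqrt{2}} \cdot 47\right)^{2} = \left(\frac{47}{18 - 3 \sqrt{2}}\right)^{2} = \frac{2209}{\left(18 - 3 \sqrt{2}\right)^{2}}$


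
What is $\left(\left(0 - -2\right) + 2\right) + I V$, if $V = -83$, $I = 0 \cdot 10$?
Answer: $4$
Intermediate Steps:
$I = 0$
$\left(\left(0 - -2\right) + 2\right) + I V = \left(\left(0 - -2\right) + 2\right) + 0 \left(-83\right) = \left(\left(0 + \left(-2 + 4\right)\right) + 2\right) + 0 = \left(\left(0 + 2\right) + 2\right) + 0 = \left(2 + 2\right) + 0 = 4 + 0 = 4$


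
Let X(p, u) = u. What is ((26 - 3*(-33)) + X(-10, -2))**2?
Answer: 15129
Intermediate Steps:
((26 - 3*(-33)) + X(-10, -2))**2 = ((26 - 3*(-33)) - 2)**2 = ((26 + 99) - 2)**2 = (125 - 2)**2 = 123**2 = 15129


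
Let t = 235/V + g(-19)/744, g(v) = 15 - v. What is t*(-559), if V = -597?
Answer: 14398163/74028 ≈ 194.50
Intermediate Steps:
t = -25757/74028 (t = 235/(-597) + (15 - 1*(-19))/744 = 235*(-1/597) + (15 + 19)*(1/744) = -235/597 + 34*(1/744) = -235/597 + 17/372 = -25757/74028 ≈ -0.34794)
t*(-559) = -25757/74028*(-559) = 14398163/74028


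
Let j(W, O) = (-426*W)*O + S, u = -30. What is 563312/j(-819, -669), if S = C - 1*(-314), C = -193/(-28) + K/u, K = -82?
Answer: -236591040/98032100197 ≈ -0.0024134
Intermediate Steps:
C = 4043/420 (C = -193/(-28) - 82/(-30) = -193*(-1/28) - 82*(-1/30) = 193/28 + 41/15 = 4043/420 ≈ 9.6262)
S = 135923/420 (S = 4043/420 - 1*(-314) = 4043/420 + 314 = 135923/420 ≈ 323.63)
j(W, O) = 135923/420 - 426*O*W (j(W, O) = (-426*W)*O + 135923/420 = -426*O*W + 135923/420 = 135923/420 - 426*O*W)
563312/j(-819, -669) = 563312/(135923/420 - 426*(-669)*(-819)) = 563312/(135923/420 - 233410086) = 563312/(-98032100197/420) = 563312*(-420/98032100197) = -236591040/98032100197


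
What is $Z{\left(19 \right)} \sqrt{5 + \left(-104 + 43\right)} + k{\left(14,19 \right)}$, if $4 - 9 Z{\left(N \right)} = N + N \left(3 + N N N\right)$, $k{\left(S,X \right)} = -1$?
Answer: $-1 - \frac{260786 i \sqrt{14}}{9} \approx -1.0 - 1.0842 \cdot 10^{5} i$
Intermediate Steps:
$Z{\left(N \right)} = \frac{4}{9} - \frac{N}{9} - \frac{N \left(3 + N^{3}\right)}{9}$ ($Z{\left(N \right)} = \frac{4}{9} - \frac{N + N \left(3 + N N N\right)}{9} = \frac{4}{9} - \frac{N + N \left(3 + N^{2} N\right)}{9} = \frac{4}{9} - \frac{N + N \left(3 + N^{3}\right)}{9} = \frac{4}{9} - \left(\frac{N}{9} + \frac{N \left(3 + N^{3}\right)}{9}\right) = \frac{4}{9} - \frac{N}{9} - \frac{N \left(3 + N^{3}\right)}{9}$)
$Z{\left(19 \right)} \sqrt{5 + \left(-104 + 43\right)} + k{\left(14,19 \right)} = \left(\frac{4}{9} - \frac{76}{9} - \frac{19^{4}}{9}\right) \sqrt{5 + \left(-104 + 43\right)} - 1 = \left(\frac{4}{9} - \frac{76}{9} - \frac{130321}{9}\right) \sqrt{5 - 61} - 1 = \left(\frac{4}{9} - \frac{76}{9} - \frac{130321}{9}\right) \sqrt{-56} - 1 = - \frac{130393 \cdot 2 i \sqrt{14}}{9} - 1 = - \frac{260786 i \sqrt{14}}{9} - 1 = -1 - \frac{260786 i \sqrt{14}}{9}$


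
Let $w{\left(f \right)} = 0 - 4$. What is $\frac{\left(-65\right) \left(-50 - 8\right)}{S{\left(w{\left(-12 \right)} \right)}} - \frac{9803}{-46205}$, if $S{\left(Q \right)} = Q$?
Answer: $- \frac{87076819}{92410} \approx -942.29$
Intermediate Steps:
$w{\left(f \right)} = -4$ ($w{\left(f \right)} = 0 - 4 = -4$)
$\frac{\left(-65\right) \left(-50 - 8\right)}{S{\left(w{\left(-12 \right)} \right)}} - \frac{9803}{-46205} = \frac{\left(-65\right) \left(-50 - 8\right)}{-4} - \frac{9803}{-46205} = \left(-65\right) \left(-58\right) \left(- \frac{1}{4}\right) - - \frac{9803}{46205} = 3770 \left(- \frac{1}{4}\right) + \frac{9803}{46205} = - \frac{1885}{2} + \frac{9803}{46205} = - \frac{87076819}{92410}$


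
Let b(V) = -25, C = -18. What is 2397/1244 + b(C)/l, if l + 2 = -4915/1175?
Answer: 10791341/1807532 ≈ 5.9702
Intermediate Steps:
l = -1453/235 (l = -2 - 4915/1175 = -2 - 4915*1/1175 = -2 - 983/235 = -1453/235 ≈ -6.1830)
2397/1244 + b(C)/l = 2397/1244 - 25/(-1453/235) = 2397*(1/1244) - 25*(-235/1453) = 2397/1244 + 5875/1453 = 10791341/1807532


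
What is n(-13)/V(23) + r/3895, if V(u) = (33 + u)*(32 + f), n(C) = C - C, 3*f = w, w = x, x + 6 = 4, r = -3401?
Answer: -179/205 ≈ -0.87317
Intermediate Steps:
x = -2 (x = -6 + 4 = -2)
w = -2
f = -2/3 (f = (1/3)*(-2) = -2/3 ≈ -0.66667)
n(C) = 0
V(u) = 1034 + 94*u/3 (V(u) = (33 + u)*(32 - 2/3) = (33 + u)*(94/3) = 1034 + 94*u/3)
n(-13)/V(23) + r/3895 = 0/(1034 + (94/3)*23) - 3401/3895 = 0/(1034 + 2162/3) - 3401*1/3895 = 0/(5264/3) - 179/205 = 0*(3/5264) - 179/205 = 0 - 179/205 = -179/205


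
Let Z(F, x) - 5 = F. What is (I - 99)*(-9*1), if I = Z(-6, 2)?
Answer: 900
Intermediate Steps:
Z(F, x) = 5 + F
I = -1 (I = 5 - 6 = -1)
(I - 99)*(-9*1) = (-1 - 99)*(-9*1) = -100*(-9) = 900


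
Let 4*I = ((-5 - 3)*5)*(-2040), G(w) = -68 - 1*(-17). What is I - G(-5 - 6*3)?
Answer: 20451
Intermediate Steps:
G(w) = -51 (G(w) = -68 + 17 = -51)
I = 20400 (I = (((-5 - 3)*5)*(-2040))/4 = (-8*5*(-2040))/4 = (-40*(-2040))/4 = (¼)*81600 = 20400)
I - G(-5 - 6*3) = 20400 - 1*(-51) = 20400 + 51 = 20451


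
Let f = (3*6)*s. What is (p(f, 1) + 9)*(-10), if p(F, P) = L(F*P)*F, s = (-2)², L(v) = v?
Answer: -51930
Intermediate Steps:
s = 4
f = 72 (f = (3*6)*4 = 18*4 = 72)
p(F, P) = P*F² (p(F, P) = (F*P)*F = P*F²)
(p(f, 1) + 9)*(-10) = (1*72² + 9)*(-10) = (1*5184 + 9)*(-10) = (5184 + 9)*(-10) = 5193*(-10) = -51930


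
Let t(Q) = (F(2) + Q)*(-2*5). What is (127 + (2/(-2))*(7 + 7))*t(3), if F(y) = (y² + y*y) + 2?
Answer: -14690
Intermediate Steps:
F(y) = 2 + 2*y² (F(y) = (y² + y²) + 2 = 2*y² + 2 = 2 + 2*y²)
t(Q) = -100 - 10*Q (t(Q) = ((2 + 2*2²) + Q)*(-2*5) = ((2 + 2*4) + Q)*(-10) = ((2 + 8) + Q)*(-10) = (10 + Q)*(-10) = -100 - 10*Q)
(127 + (2/(-2))*(7 + 7))*t(3) = (127 + (2/(-2))*(7 + 7))*(-100 - 10*3) = (127 + (2*(-½))*14)*(-100 - 30) = (127 - 1*14)*(-130) = (127 - 14)*(-130) = 113*(-130) = -14690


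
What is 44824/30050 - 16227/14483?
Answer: 80782321/217607075 ≈ 0.37123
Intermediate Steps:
44824/30050 - 16227/14483 = 44824*(1/30050) - 16227*1/14483 = 22412/15025 - 16227/14483 = 80782321/217607075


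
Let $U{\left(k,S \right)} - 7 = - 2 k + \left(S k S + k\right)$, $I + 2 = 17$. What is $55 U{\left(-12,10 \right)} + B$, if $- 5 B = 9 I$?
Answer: $-64982$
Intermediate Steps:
$I = 15$ ($I = -2 + 17 = 15$)
$B = -27$ ($B = - \frac{9 \cdot 15}{5} = \left(- \frac{1}{5}\right) 135 = -27$)
$U{\left(k,S \right)} = 7 - k + k S^{2}$ ($U{\left(k,S \right)} = 7 - \left(k - S k S\right) = 7 - \left(k - k S^{2}\right) = 7 + \left(- k + k S^{2}\right) = 7 - k + k S^{2}$)
$55 U{\left(-12,10 \right)} + B = 55 \left(7 - -12 - 12 \cdot 10^{2}\right) - 27 = 55 \left(7 + 12 - 1200\right) - 27 = 55 \left(-1181\right) - 27 = -64955 - 27 = -64982$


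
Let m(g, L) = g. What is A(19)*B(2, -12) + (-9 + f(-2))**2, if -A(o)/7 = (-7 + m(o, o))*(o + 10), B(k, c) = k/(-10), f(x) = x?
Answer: 3041/5 ≈ 608.20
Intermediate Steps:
B(k, c) = -k/10 (B(k, c) = k*(-1/10) = -k/10)
A(o) = -7*(-7 + o)*(10 + o) (A(o) = -7*(-7 + o)*(o + 10) = -7*(-7 + o)*(10 + o))
A(19)*B(2, -12) + (-9 + f(-2))**2 = (490 - 21*19 - 7*19**2)*(-1/10*2) + (-9 - 2)**2 = (490 - 399 - 7*361)*(-1/5) + (-11)**2 = (490 - 399 - 2527)*(-1/5) + 121 = -2436*(-1/5) + 121 = 2436/5 + 121 = 3041/5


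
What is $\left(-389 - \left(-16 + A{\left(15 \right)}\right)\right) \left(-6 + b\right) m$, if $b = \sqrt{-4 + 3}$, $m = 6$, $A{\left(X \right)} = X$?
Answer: $13968 - 2328 i \approx 13968.0 - 2328.0 i$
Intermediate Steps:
$b = i$ ($b = \sqrt{-1} = i \approx 1.0 i$)
$\left(-389 - \left(-16 + A{\left(15 \right)}\right)\right) \left(-6 + b\right) m = \left(-389 + \left(16 - 15\right)\right) \left(-6 + i\right) 6 = \left(-389 + \left(16 - 15\right)\right) \left(-36 + 6 i\right) = \left(-389 + 1\right) \left(-36 + 6 i\right) = - 388 \left(-36 + 6 i\right) = 13968 - 2328 i$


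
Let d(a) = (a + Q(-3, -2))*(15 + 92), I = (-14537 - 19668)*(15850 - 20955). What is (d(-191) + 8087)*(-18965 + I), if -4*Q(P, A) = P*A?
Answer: -2184302774380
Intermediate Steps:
I = 174616525 (I = -34205*(-5105) = 174616525)
Q(P, A) = -A*P/4 (Q(P, A) = -P*A/4 = -A*P/4)
d(a) = -321/2 + 107*a (d(a) = (a - ¼*(-2)*(-3))*(15 + 92) = (a - 3/2)*107 = (-3/2 + a)*107 = -321/2 + 107*a)
(d(-191) + 8087)*(-18965 + I) = ((-321/2 + 107*(-191)) + 8087)*(-18965 + 174616525) = ((-321/2 - 20437) + 8087)*174597560 = (-41195/2 + 8087)*174597560 = -25021/2*174597560 = -2184302774380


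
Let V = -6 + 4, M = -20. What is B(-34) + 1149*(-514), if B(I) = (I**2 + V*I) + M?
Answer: -589382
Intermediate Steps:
V = -2
B(I) = -20 + I**2 - 2*I (B(I) = (I**2 - 2*I) - 20 = -20 + I**2 - 2*I)
B(-34) + 1149*(-514) = (-20 + (-34)**2 - 2*(-34)) + 1149*(-514) = (-20 + 1156 + 68) - 590586 = 1204 - 590586 = -589382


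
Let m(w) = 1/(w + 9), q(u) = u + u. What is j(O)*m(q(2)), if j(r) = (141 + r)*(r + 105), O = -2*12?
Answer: 729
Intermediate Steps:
O = -24
q(u) = 2*u
j(r) = (105 + r)*(141 + r) (j(r) = (141 + r)*(105 + r) = (105 + r)*(141 + r))
m(w) = 1/(9 + w)
j(O)*m(q(2)) = (14805 + (-24)**2 + 246*(-24))/(9 + 2*2) = (14805 + 576 - 5904)/(9 + 4) = 9477/13 = 9477*(1/13) = 729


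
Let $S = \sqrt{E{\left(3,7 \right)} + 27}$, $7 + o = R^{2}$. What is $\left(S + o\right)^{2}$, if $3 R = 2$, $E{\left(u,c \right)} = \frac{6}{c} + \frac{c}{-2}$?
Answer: $\frac{76355}{1134} - \frac{59 \sqrt{4774}}{63} \approx 2.6252$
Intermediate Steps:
$E{\left(u,c \right)} = \frac{6}{c} - \frac{c}{2}$ ($E{\left(u,c \right)} = \frac{6}{c} + c \left(- \frac{1}{2}\right) = \frac{6}{c} - \frac{c}{2}$)
$R = \frac{2}{3}$ ($R = \frac{1}{3} \cdot 2 = \frac{2}{3} \approx 0.66667$)
$o = - \frac{59}{9}$ ($o = -7 + \left(\frac{2}{3}\right)^{2} = -7 + \frac{4}{9} = - \frac{59}{9} \approx -6.5556$)
$S = \frac{\sqrt{4774}}{14}$ ($S = \sqrt{\left(\frac{6}{7} - \frac{7}{2}\right) + 27} = \sqrt{- \frac{37}{14} + 27} = \sqrt{\frac{341}{14}} = \frac{\sqrt{4774}}{14} \approx 4.9353$)
$\left(S + o\right)^{2} = \left(\frac{\sqrt{4774}}{14} - \frac{59}{9}\right)^{2} = \left(- \frac{59}{9} + \frac{\sqrt{4774}}{14}\right)^{2}$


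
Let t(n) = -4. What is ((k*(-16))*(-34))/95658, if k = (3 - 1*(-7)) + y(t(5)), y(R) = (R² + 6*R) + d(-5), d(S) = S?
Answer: -272/15943 ≈ -0.017061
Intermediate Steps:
y(R) = -5 + R² + 6*R (y(R) = (R² + 6*R) - 5 = -5 + R² + 6*R)
k = -3 (k = (3 - 1*(-7)) + (-5 + (-4)² + 6*(-4)) = (3 + 7) + (-5 + 16 - 24) = 10 - 13 = -3)
((k*(-16))*(-34))/95658 = (-3*(-16)*(-34))/95658 = (48*(-34))*(1/95658) = -1632*1/95658 = -272/15943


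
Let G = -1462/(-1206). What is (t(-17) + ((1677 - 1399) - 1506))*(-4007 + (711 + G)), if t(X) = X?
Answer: 824504155/201 ≈ 4.1020e+6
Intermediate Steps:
G = 731/603 (G = -1462*(-1/1206) = 731/603 ≈ 1.2123)
(t(-17) + ((1677 - 1399) - 1506))*(-4007 + (711 + G)) = (-17 + ((1677 - 1399) - 1506))*(-4007 + (711 + 731/603)) = (-17 + (278 - 1506))*(-4007 + 429464/603) = (-17 - 1228)*(-1986757/603) = -1245*(-1986757/603) = 824504155/201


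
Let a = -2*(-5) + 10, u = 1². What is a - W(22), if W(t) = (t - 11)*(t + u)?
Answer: -233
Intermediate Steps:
u = 1
W(t) = (1 + t)*(-11 + t) (W(t) = (t - 11)*(t + 1) = (-11 + t)*(1 + t) = (1 + t)*(-11 + t))
a = 20 (a = 10 + 10 = 20)
a - W(22) = 20 - (-11 + 22² - 10*22) = 20 - (-11 + 484 - 220) = 20 - 1*253 = 20 - 253 = -233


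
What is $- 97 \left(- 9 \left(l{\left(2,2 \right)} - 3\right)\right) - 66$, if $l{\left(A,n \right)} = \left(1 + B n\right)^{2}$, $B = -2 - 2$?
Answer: $40092$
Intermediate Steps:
$B = -4$
$l{\left(A,n \right)} = \left(1 - 4 n\right)^{2}$
$- 97 \left(- 9 \left(l{\left(2,2 \right)} - 3\right)\right) - 66 = - 97 \left(- 9 \left(\left(-1 + 4 \cdot 2\right)^{2} - 3\right)\right) - 66 = - 97 \left(- 9 \left(\left(-1 + 8\right)^{2} - 3\right)\right) - 66 = - 97 \left(- 9 \left(7^{2} - 3\right)\right) - 66 = - 97 \left(- 9 \left(49 - 3\right)\right) - 66 = - 97 \left(\left(-9\right) 46\right) - 66 = \left(-97\right) \left(-414\right) - 66 = 40158 - 66 = 40092$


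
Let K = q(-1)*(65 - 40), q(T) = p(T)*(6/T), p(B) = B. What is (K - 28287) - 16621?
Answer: -44758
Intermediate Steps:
q(T) = 6 (q(T) = T*(6/T) = 6)
K = 150 (K = 6*(65 - 40) = 6*25 = 150)
(K - 28287) - 16621 = (150 - 28287) - 16621 = -28137 - 16621 = -44758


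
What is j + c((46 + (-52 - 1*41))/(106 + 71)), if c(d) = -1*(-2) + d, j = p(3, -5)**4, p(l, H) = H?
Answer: 110932/177 ≈ 626.73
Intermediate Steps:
j = 625 (j = (-5)**4 = 625)
c(d) = 2 + d
j + c((46 + (-52 - 1*41))/(106 + 71)) = 625 + (2 + (46 + (-52 - 1*41))/(106 + 71)) = 625 + (2 + (46 + (-52 - 41))/177) = 625 + (2 + (46 - 93)*(1/177)) = 625 + (2 - 47*1/177) = 625 + (2 - 47/177) = 625 + 307/177 = 110932/177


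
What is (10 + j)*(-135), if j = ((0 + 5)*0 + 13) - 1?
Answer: -2970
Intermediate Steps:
j = 12 (j = (5*0 + 13) - 1 = (0 + 13) - 1 = 13 - 1 = 12)
(10 + j)*(-135) = (10 + 12)*(-135) = 22*(-135) = -2970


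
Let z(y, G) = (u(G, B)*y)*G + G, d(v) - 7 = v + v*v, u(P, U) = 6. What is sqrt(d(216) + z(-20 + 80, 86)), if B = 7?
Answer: 5*sqrt(3117) ≈ 279.15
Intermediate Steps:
d(v) = 7 + v + v**2 (d(v) = 7 + (v + v*v) = 7 + (v + v**2) = 7 + v + v**2)
z(y, G) = G + 6*G*y (z(y, G) = (6*y)*G + G = 6*G*y + G = G + 6*G*y)
sqrt(d(216) + z(-20 + 80, 86)) = sqrt((7 + 216 + 216**2) + 86*(1 + 6*(-20 + 80))) = sqrt((7 + 216 + 46656) + 86*(1 + 6*60)) = sqrt(46879 + 86*(1 + 360)) = sqrt(46879 + 86*361) = sqrt(46879 + 31046) = sqrt(77925) = 5*sqrt(3117)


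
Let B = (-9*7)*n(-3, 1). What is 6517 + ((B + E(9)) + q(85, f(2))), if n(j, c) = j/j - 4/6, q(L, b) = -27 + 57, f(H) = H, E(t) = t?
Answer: 6535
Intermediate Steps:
q(L, b) = 30
n(j, c) = ⅓ (n(j, c) = 1 - 4*⅙ = 1 - ⅔ = ⅓)
B = -21 (B = -9*7*(⅓) = -63*⅓ = -21)
6517 + ((B + E(9)) + q(85, f(2))) = 6517 + ((-21 + 9) + 30) = 6517 + (-12 + 30) = 6517 + 18 = 6535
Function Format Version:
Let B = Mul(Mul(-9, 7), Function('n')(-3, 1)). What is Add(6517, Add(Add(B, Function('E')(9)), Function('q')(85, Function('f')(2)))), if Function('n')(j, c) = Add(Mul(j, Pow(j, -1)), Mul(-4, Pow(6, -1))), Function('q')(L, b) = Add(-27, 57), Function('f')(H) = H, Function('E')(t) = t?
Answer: 6535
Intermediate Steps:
Function('q')(L, b) = 30
Function('n')(j, c) = Rational(1, 3) (Function('n')(j, c) = Add(1, Mul(-4, Rational(1, 6))) = Add(1, Rational(-2, 3)) = Rational(1, 3))
B = -21 (B = Mul(Mul(-9, 7), Rational(1, 3)) = Mul(-63, Rational(1, 3)) = -21)
Add(6517, Add(Add(B, Function('E')(9)), Function('q')(85, Function('f')(2)))) = Add(6517, Add(Add(-21, 9), 30)) = Add(6517, Add(-12, 30)) = Add(6517, 18) = 6535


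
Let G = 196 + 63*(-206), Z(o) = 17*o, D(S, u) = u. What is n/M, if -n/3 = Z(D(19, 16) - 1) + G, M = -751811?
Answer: -37581/751811 ≈ -0.049987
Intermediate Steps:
G = -12782 (G = 196 - 12978 = -12782)
n = 37581 (n = -3*(17*(16 - 1) - 12782) = -3*(17*15 - 12782) = -3*(255 - 12782) = -3*(-12527) = 37581)
n/M = 37581/(-751811) = 37581*(-1/751811) = -37581/751811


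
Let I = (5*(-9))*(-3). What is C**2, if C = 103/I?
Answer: 10609/18225 ≈ 0.58211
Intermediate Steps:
I = 135 (I = -45*(-3) = 135)
C = 103/135 ≈ 0.76296
C**2 = (103/135)**2 = 10609/18225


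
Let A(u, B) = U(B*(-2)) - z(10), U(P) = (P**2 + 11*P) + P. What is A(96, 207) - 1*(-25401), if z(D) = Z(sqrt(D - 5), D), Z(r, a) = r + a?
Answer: 191819 - sqrt(5) ≈ 1.9182e+5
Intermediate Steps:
U(P) = P**2 + 12*P
Z(r, a) = a + r
z(D) = D + sqrt(-5 + D) (z(D) = D + sqrt(D - 5) = D + sqrt(-5 + D))
A(u, B) = -10 - sqrt(5) - 2*B*(12 - 2*B) (A(u, B) = (B*(-2))*(12 + B*(-2)) - (10 + sqrt(-5 + 10)) = (-2*B)*(12 - 2*B) - (10 + sqrt(5)) = -2*B*(12 - 2*B) + (-10 - sqrt(5)) = -10 - sqrt(5) - 2*B*(12 - 2*B))
A(96, 207) - 1*(-25401) = (-10 - sqrt(5) + 4*207*(-6 + 207)) - 1*(-25401) = (-10 - sqrt(5) + 4*207*201) + 25401 = (-10 - sqrt(5) + 166428) + 25401 = (166418 - sqrt(5)) + 25401 = 191819 - sqrt(5)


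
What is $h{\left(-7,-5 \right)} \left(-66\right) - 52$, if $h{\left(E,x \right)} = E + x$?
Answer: $740$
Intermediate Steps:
$h{\left(-7,-5 \right)} \left(-66\right) - 52 = \left(-7 - 5\right) \left(-66\right) - 52 = \left(-12\right) \left(-66\right) - 52 = 792 - 52 = 740$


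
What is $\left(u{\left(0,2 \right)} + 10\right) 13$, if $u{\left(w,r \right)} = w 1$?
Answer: $130$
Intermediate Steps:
$u{\left(w,r \right)} = w$
$\left(u{\left(0,2 \right)} + 10\right) 13 = \left(0 + 10\right) 13 = 10 \cdot 13 = 130$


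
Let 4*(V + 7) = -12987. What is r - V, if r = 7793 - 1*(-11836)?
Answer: 91531/4 ≈ 22883.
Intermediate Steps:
V = -13015/4 (V = -7 + (¼)*(-12987) = -7 - 12987/4 = -13015/4 ≈ -3253.8)
r = 19629 (r = 7793 + 11836 = 19629)
r - V = 19629 - 1*(-13015/4) = 19629 + 13015/4 = 91531/4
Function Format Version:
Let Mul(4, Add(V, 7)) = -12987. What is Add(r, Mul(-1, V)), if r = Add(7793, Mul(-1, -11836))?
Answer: Rational(91531, 4) ≈ 22883.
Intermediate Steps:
V = Rational(-13015, 4) (V = Add(-7, Mul(Rational(1, 4), -12987)) = Add(-7, Rational(-12987, 4)) = Rational(-13015, 4) ≈ -3253.8)
r = 19629 (r = Add(7793, 11836) = 19629)
Add(r, Mul(-1, V)) = Add(19629, Mul(-1, Rational(-13015, 4))) = Add(19629, Rational(13015, 4)) = Rational(91531, 4)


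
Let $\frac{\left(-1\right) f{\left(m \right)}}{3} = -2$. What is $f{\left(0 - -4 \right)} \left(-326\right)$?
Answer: $-1956$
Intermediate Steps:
$f{\left(m \right)} = 6$ ($f{\left(m \right)} = \left(-3\right) \left(-2\right) = 6$)
$f{\left(0 - -4 \right)} \left(-326\right) = 6 \left(-326\right) = -1956$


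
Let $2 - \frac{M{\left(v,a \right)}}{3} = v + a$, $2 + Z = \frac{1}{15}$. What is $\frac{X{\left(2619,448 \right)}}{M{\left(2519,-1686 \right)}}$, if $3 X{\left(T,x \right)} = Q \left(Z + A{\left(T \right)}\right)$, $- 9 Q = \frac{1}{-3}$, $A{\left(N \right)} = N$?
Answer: $- \frac{39256}{3028995} \approx -0.01296$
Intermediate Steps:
$Z = - \frac{29}{15}$ ($Z = -2 + \frac{1}{15} = - \frac{29}{15} \approx -1.9333$)
$M{\left(v,a \right)} = 6 - 3 a - 3 v$ ($M{\left(v,a \right)} = 6 - 3 \left(v + a\right) = 6 - 3 \left(a + v\right) = 6 - \left(3 a + 3 v\right) = 6 - 3 a - 3 v$)
$Q = \frac{1}{27}$ ($Q = - \frac{1}{9 \left(-3\right)} = \left(- \frac{1}{9}\right) \left(- \frac{1}{3}\right) = \frac{1}{27} \approx 0.037037$)
$X{\left(T,x \right)} = - \frac{29}{1215} + \frac{T}{81}$ ($X{\left(T,x \right)} = \frac{\frac{1}{27} \left(- \frac{29}{15} + T\right)}{3} = \frac{- \frac{29}{405} + \frac{T}{27}}{3} = - \frac{29}{1215} + \frac{T}{81}$)
$\frac{X{\left(2619,448 \right)}}{M{\left(2519,-1686 \right)}} = \frac{- \frac{29}{1215} + \frac{1}{81} \cdot 2619}{6 - -5058 - 7557} = \frac{- \frac{29}{1215} + \frac{97}{3}}{6 + 5058 - 7557} = \frac{39256}{1215 \left(-2493\right)} = \frac{39256}{1215} \left(- \frac{1}{2493}\right) = - \frac{39256}{3028995}$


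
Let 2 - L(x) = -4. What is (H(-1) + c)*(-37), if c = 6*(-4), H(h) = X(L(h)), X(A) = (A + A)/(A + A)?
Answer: 851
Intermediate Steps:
L(x) = 6 (L(x) = 2 - 1*(-4) = 2 + 4 = 6)
X(A) = 1 (X(A) = (2*A)/((2*A)) = (2*A)*(1/(2*A)) = 1)
H(h) = 1
c = -24
(H(-1) + c)*(-37) = (1 - 24)*(-37) = -23*(-37) = 851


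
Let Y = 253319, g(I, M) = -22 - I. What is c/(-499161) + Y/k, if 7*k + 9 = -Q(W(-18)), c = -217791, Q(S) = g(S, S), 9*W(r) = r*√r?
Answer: 3835575445100/40099267 + 10639398*I*√2/241 ≈ 95652.0 + 62433.0*I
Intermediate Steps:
W(r) = r^(3/2)/9 (W(r) = (r*√r)/9 = r^(3/2)/9)
Q(S) = -22 - S
k = 13/7 - 6*I*√2/7 (k = -9/7 + (-(-22 - (-18)^(3/2)/9))/7 = -9/7 + (-(-22 - (-54*I*√2)/9))/7 = -9/7 + (-(-22 - (-6)*I*√2))/7 = -9/7 + (-(-22 + 6*I*√2))/7 = -9/7 + (22 - 6*I*√2)/7 = -9/7 + (22/7 - 6*I*√2/7) = 13/7 - 6*I*√2/7 ≈ 1.8571 - 1.2122*I)
c/(-499161) + Y/k = -217791/(-499161) + 253319/(13/7 - 6*I*√2/7) = -217791*(-1/499161) + 253319/(13/7 - 6*I*√2/7) = 72597/166387 + 253319/(13/7 - 6*I*√2/7)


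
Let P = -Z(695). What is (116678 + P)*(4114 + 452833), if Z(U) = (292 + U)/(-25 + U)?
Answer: 35721042577531/670 ≈ 5.3315e+10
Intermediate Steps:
Z(U) = (292 + U)/(-25 + U)
P = -987/670 (P = -(292 + 695)/(-25 + 695) = -987/670 ≈ -1.4731)
(116678 + P)*(4114 + 452833) = (116678 - 987/670)*(4114 + 452833) = (78173273/670)*456947 = 35721042577531/670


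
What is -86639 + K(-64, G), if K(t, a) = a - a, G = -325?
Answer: -86639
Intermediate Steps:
K(t, a) = 0
-86639 + K(-64, G) = -86639 + 0 = -86639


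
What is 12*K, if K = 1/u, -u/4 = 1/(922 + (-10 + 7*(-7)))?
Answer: -2589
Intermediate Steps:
u = -4/863 (u = -4/(922 + (-10 + 7*(-7))) = -4/(922 + (-10 - 49)) = -4/(922 - 59) = -4/863 ≈ -0.0046350)
K = -863/4 (K = 1/(-4/863) = -863/4 ≈ -215.75)
12*K = 12*(-863/4) = -2589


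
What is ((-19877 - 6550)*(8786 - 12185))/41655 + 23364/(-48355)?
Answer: 289502178933/134281835 ≈ 2155.9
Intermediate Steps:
((-19877 - 6550)*(8786 - 12185))/41655 + 23364/(-48355) = -26427*(-3399)*(1/41655) + 23364*(-1/48355) = 89825373*(1/41655) - 23364/48355 = 29941791/13885 - 23364/48355 = 289502178933/134281835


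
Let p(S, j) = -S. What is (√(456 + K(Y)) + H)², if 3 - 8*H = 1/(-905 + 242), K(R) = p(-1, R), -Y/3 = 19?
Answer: 3215118553/7033104 + 995*√457/1326 ≈ 473.18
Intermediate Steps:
Y = -57 (Y = -3*19 = -57)
K(R) = 1 (K(R) = -1*(-1) = 1)
H = 995/2652 (H = 3/8 - 1/(8*(-905 + 242)) = 3/8 - ⅛/(-663) = 3/8 - ⅛*(-1/663) = 3/8 + 1/5304 = 995/2652 ≈ 0.37519)
(√(456 + K(Y)) + H)² = (√(456 + 1) + 995/2652)² = (√457 + 995/2652)² = (995/2652 + √457)²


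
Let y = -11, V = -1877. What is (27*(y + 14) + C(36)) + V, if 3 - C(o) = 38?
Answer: -1831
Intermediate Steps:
C(o) = -35 (C(o) = 3 - 1*38 = 3 - 38 = -35)
(27*(y + 14) + C(36)) + V = (27*(-11 + 14) - 35) - 1877 = (27*3 - 35) - 1877 = (81 - 35) - 1877 = 46 - 1877 = -1831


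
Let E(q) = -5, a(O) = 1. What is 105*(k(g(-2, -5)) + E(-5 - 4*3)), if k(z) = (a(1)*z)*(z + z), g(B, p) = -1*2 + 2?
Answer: -525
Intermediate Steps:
g(B, p) = 0 (g(B, p) = -2 + 2 = 0)
k(z) = 2*z² (k(z) = (1*z)*(z + z) = z*(2*z) = 2*z²)
105*(k(g(-2, -5)) + E(-5 - 4*3)) = 105*(2*0² - 5) = 105*(2*0 - 5) = 105*(0 - 5) = 105*(-5) = -525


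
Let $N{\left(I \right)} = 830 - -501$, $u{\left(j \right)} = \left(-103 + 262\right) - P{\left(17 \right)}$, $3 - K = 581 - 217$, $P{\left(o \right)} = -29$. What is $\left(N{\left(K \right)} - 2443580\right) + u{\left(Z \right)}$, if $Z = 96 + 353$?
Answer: $-2442061$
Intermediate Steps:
$K = -361$ ($K = 3 - \left(581 - 217\right) = 3 - 364 = -361$)
$Z = 449$
$u{\left(j \right)} = 188$ ($u{\left(j \right)} = \left(-103 + 262\right) - -29 = 159 + 29 = 188$)
$N{\left(I \right)} = 1331$ ($N{\left(I \right)} = 830 + 501 = 1331$)
$\left(N{\left(K \right)} - 2443580\right) + u{\left(Z \right)} = \left(1331 - 2443580\right) + 188 = -2442249 + 188 = -2442061$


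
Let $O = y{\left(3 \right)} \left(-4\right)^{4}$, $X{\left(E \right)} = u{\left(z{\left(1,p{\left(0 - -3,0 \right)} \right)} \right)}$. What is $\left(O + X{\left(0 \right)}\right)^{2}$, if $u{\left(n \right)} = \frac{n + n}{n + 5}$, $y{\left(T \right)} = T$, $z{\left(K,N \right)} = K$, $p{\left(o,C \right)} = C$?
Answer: $\frac{5313025}{9} \approx 5.9034 \cdot 10^{5}$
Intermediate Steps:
$u{\left(n \right)} = \frac{2 n}{5 + n}$
$X{\left(E \right)} = \frac{1}{3}$ ($X{\left(E \right)} = 2 \cdot 1 \frac{1}{5 + 1} = 2 \cdot 1 \cdot \frac{1}{6} = \frac{1}{3}$)
$O = 768$ ($O = 3 \left(-4\right)^{4} = 3 \cdot 256 = 768$)
$\left(O + X{\left(0 \right)}\right)^{2} = \left(768 + \frac{1}{3}\right)^{2} = \left(\frac{2305}{3}\right)^{2} = \frac{5313025}{9}$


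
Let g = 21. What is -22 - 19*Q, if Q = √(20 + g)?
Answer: -22 - 19*√41 ≈ -143.66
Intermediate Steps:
Q = √41 (Q = √(20 + 21) = √41 ≈ 6.4031)
-22 - 19*Q = -22 - 19*√41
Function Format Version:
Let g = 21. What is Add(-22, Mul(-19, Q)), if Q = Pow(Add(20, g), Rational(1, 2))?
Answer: Add(-22, Mul(-19, Pow(41, Rational(1, 2)))) ≈ -143.66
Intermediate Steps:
Q = Pow(41, Rational(1, 2)) (Q = Pow(Add(20, 21), Rational(1, 2)) = Pow(41, Rational(1, 2)) ≈ 6.4031)
Add(-22, Mul(-19, Q)) = Add(-22, Mul(-19, Pow(41, Rational(1, 2))))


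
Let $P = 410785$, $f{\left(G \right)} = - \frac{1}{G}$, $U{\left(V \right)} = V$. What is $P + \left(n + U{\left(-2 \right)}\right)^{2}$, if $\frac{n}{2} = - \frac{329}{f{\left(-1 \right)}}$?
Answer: $846385$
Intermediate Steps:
$n = -658$ ($n = 2 \left(- \frac{329}{\left(-1\right) \frac{1}{-1}}\right) = 2 \left(- \frac{329}{\left(-1\right) \left(-1\right)}\right) = 2 \left(- \frac{329}{1}\right) = 2 \left(\left(-329\right) 1\right) = 2 \left(-329\right) = -658$)
$P + \left(n + U{\left(-2 \right)}\right)^{2} = 410785 + \left(-658 - 2\right)^{2} = 410785 + \left(-660\right)^{2} = 410785 + 435600 = 846385$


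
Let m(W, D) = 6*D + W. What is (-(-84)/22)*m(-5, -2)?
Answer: -714/11 ≈ -64.909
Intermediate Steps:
m(W, D) = W + 6*D
(-(-84)/22)*m(-5, -2) = (-(-84)/22)*(-5 + 6*(-2)) = (-(-84)/22)*(-5 - 12) = -12*(-7/22)*(-17) = (42/11)*(-17) = -714/11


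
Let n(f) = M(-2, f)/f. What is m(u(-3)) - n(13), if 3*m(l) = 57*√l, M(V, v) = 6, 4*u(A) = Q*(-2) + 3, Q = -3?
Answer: 729/26 ≈ 28.038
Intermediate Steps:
u(A) = 9/4 (u(A) = (-3*(-2) + 3)/4 = (6 + 3)/4 = (¼)*9 = 9/4)
n(f) = 6/f
m(l) = 19*√l (m(l) = (57*√l)/3 = 19*√l)
m(u(-3)) - n(13) = 19*√(9/4) - 6/13 = 19*(3/2) - 6/13 = 57/2 - 1*6/13 = 57/2 - 6/13 = 729/26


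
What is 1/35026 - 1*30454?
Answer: -1066681803/35026 ≈ -30454.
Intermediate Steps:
1/35026 - 1*30454 = 1/35026 - 30454 = -1066681803/35026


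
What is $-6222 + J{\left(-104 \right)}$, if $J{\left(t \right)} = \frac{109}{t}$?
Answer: $- \frac{647197}{104} \approx -6223.0$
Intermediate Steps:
$-6222 + J{\left(-104 \right)} = -6222 + \frac{109}{-104} = -6222 + 109 \left(- \frac{1}{104}\right) = -6222 - \frac{109}{104} = - \frac{647197}{104}$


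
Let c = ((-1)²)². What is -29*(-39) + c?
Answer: 1132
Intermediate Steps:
c = 1 (c = 1² = 1)
-29*(-39) + c = -29*(-39) + 1 = 1131 + 1 = 1132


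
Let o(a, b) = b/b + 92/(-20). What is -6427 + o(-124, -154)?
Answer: -32153/5 ≈ -6430.6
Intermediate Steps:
o(a, b) = -18/5 (o(a, b) = 1 + 92*(-1/20) = 1 - 23/5 = -18/5)
-6427 + o(-124, -154) = -6427 - 18/5 = -32153/5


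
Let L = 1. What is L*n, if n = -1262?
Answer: -1262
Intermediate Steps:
L*n = 1*(-1262) = -1262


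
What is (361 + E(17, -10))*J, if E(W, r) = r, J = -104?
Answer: -36504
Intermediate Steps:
(361 + E(17, -10))*J = (361 - 10)*(-104) = 351*(-104) = -36504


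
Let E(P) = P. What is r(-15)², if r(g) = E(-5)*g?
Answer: 5625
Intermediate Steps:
r(g) = -5*g
r(-15)² = (-5*(-15))² = 75² = 5625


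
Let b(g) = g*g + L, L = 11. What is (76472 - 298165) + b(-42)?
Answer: -219918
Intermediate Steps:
b(g) = 11 + g² (b(g) = g*g + 11 = g² + 11 = 11 + g²)
(76472 - 298165) + b(-42) = (76472 - 298165) + (11 + (-42)²) = -221693 + (11 + 1764) = -221693 + 1775 = -219918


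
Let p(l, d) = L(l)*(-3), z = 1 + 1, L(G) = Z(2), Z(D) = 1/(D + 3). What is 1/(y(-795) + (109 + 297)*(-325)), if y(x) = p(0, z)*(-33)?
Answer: -5/659651 ≈ -7.5798e-6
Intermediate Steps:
Z(D) = 1/(3 + D)
L(G) = 1/5 (L(G) = 1/(3 + 2) = 1/5)
z = 2
p(l, d) = -3/5 (p(l, d) = (1/5)*(-3) = -3/5)
y(x) = 99/5 (y(x) = -3/5*(-33) = 99/5)
1/(y(-795) + (109 + 297)*(-325)) = 1/(99/5 + (109 + 297)*(-325)) = 1/(99/5 + 406*(-325)) = 1/(99/5 - 131950) = 1/(-659651/5) = -5/659651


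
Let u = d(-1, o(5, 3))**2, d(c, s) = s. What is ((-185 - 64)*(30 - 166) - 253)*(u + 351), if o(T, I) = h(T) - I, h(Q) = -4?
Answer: 13444400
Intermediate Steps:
o(T, I) = -4 - I
u = 49 (u = (-4 - 1*3)**2 = (-4 - 3)**2 = (-7)**2 = 49)
((-185 - 64)*(30 - 166) - 253)*(u + 351) = ((-185 - 64)*(30 - 166) - 253)*(49 + 351) = (-249*(-136) - 253)*400 = (33864 - 253)*400 = 33611*400 = 13444400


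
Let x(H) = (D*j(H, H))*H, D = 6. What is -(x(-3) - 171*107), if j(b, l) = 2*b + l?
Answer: 18135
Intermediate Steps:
j(b, l) = l + 2*b
x(H) = 18*H² (x(H) = (6*(H + 2*H))*H = (6*(3*H))*H = (18*H)*H = 18*H²)
-(x(-3) - 171*107) = -(18*(-3)² - 171*107) = -(18*9 - 18297) = -(162 - 18297) = -1*(-18135) = 18135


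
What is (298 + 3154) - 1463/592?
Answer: 2042121/592 ≈ 3449.5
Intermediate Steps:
(298 + 3154) - 1463/592 = 3452 - 1463*1/592 = 3452 - 1463/592 = 2042121/592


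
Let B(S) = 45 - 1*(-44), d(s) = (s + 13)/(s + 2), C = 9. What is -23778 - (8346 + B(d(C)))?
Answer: -32213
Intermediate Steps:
d(s) = (13 + s)/(2 + s)
B(S) = 89 (B(S) = 45 + 44 = 89)
-23778 - (8346 + B(d(C))) = -23778 - (8346 + 89) = -23778 - 1*8435 = -23778 - 8435 = -32213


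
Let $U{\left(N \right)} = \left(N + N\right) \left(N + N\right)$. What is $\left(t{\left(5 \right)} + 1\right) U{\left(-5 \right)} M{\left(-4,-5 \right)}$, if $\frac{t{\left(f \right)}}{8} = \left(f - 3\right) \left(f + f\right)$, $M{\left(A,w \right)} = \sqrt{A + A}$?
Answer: $32200 i \sqrt{2} \approx 45538.0 i$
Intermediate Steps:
$M{\left(A,w \right)} = \sqrt{2} \sqrt{A}$ ($M{\left(A,w \right)} = \sqrt{2 A} = \sqrt{2} \sqrt{A}$)
$t{\left(f \right)} = 16 f \left(-3 + f\right)$ ($t{\left(f \right)} = 8 \left(f - 3\right) \left(f + f\right) = 8 \left(-3 + f\right) 2 f = 8 \cdot 2 f \left(-3 + f\right) = 16 f \left(-3 + f\right)$)
$U{\left(N \right)} = 4 N^{2}$ ($U{\left(N \right)} = 2 N 2 N = 4 N^{2}$)
$\left(t{\left(5 \right)} + 1\right) U{\left(-5 \right)} M{\left(-4,-5 \right)} = \left(16 \cdot 5 \left(-3 + 5\right) + 1\right) 4 \left(-5\right)^{2} \sqrt{2} \sqrt{-4} = \left(16 \cdot 5 \cdot 2 + 1\right) 4 \cdot 25 \sqrt{2} \cdot 2 i = \left(160 + 1\right) 100 \cdot 2 i \sqrt{2} = 161 \cdot 100 \cdot 2 i \sqrt{2} = 16100 \cdot 2 i \sqrt{2} = 32200 i \sqrt{2}$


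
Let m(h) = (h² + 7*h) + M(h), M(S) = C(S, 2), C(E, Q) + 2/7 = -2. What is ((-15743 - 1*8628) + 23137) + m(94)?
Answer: 57804/7 ≈ 8257.7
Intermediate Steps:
C(E, Q) = -16/7 (C(E, Q) = -2/7 - 2 = -16/7)
M(S) = -16/7
m(h) = -16/7 + h² + 7*h (m(h) = (h² + 7*h) - 16/7 = -16/7 + h² + 7*h)
((-15743 - 1*8628) + 23137) + m(94) = ((-15743 - 1*8628) + 23137) + (-16/7 + 94² + 7*94) = ((-15743 - 8628) + 23137) + (-16/7 + 8836 + 658) = (-24371 + 23137) + 66442/7 = -1234 + 66442/7 = 57804/7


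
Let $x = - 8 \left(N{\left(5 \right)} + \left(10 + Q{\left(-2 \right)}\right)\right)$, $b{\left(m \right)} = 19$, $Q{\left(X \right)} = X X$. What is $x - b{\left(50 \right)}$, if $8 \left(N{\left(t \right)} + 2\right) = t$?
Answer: $-120$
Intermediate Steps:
$Q{\left(X \right)} = X^{2}$
$N{\left(t \right)} = -2 + \frac{t}{8}$
$x = -101$ ($x = - 8 \left(\left(-2 + \frac{1}{8} \cdot 5\right) + \left(10 + \left(-2\right)^{2}\right)\right) = - 8 \left(\left(-2 + \frac{5}{8}\right) + \left(10 + 4\right)\right) = - 8 \left(- \frac{11}{8} + 14\right) = \left(-8\right) \frac{101}{8} = -101$)
$x - b{\left(50 \right)} = -101 - 19 = -120$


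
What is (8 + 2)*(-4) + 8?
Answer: -32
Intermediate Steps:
(8 + 2)*(-4) + 8 = 10*(-4) + 8 = -40 + 8 = -32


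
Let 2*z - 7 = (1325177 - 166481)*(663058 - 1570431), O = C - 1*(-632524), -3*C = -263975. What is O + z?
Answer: -3154104073709/6 ≈ -5.2568e+11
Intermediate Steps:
C = 263975/3 (C = -⅓*(-263975) = 263975/3 ≈ 87992.)
O = 2161547/3 (O = 263975/3 - 1*(-632524) = 263975/3 + 632524 = 2161547/3 ≈ 7.2052e+5)
z = -1051369465601/2 (z = 7/2 + ((1325177 - 166481)*(663058 - 1570431))/2 = 7/2 + (1158696*(-907373))/2 = 7/2 + (½)*(-1051369465608) = 7/2 - 525684732804 = -1051369465601/2 ≈ -5.2568e+11)
O + z = 2161547/3 - 1051369465601/2 = -3154104073709/6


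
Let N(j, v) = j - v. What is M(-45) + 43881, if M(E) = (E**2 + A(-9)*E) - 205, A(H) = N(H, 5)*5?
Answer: 48851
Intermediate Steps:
A(H) = -25 + 5*H (A(H) = (H - 1*5)*5 = (H - 5)*5 = (-5 + H)*5 = -25 + 5*H)
M(E) = -205 + E**2 - 70*E (M(E) = (E**2 + (-25 + 5*(-9))*E) - 205 = (E**2 + (-25 - 45)*E) - 205 = (E**2 - 70*E) - 205 = -205 + E**2 - 70*E)
M(-45) + 43881 = (-205 + (-45)**2 - 70*(-45)) + 43881 = (-205 + 2025 + 3150) + 43881 = 4970 + 43881 = 48851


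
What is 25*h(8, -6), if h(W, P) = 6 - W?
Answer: -50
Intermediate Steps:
25*h(8, -6) = 25*(6 - 1*8) = 25*(6 - 8) = 25*(-2) = -50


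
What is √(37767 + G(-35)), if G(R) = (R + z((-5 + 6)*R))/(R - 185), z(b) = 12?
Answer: √456981965/110 ≈ 194.34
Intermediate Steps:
G(R) = (12 + R)/(-185 + R) (G(R) = (R + 12)/(R - 185) = (12 + R)/(-185 + R))
√(37767 + G(-35)) = √(37767 + (12 - 35)/(-185 - 35)) = √(37767 - 23/(-220)) = √(37767 - 1/220*(-23)) = √(37767 + 23/220) = √(8308763/220) = √456981965/110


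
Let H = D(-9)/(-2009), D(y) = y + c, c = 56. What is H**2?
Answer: 2209/4036081 ≈ 0.00054731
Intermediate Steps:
D(y) = 56 + y (D(y) = y + 56 = 56 + y)
H = -47/2009 (H = (56 - 9)/(-2009) = 47*(-1/2009) = -47/2009 ≈ -0.023395)
H**2 = (-47/2009)**2 = 2209/4036081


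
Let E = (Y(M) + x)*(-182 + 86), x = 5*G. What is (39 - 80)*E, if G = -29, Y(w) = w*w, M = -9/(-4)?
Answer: -550794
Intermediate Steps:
M = 9/4 (M = -9*(-¼) = 9/4 ≈ 2.2500)
Y(w) = w²
x = -145 (x = 5*(-29) = -145)
E = 13434 (E = ((9/4)² - 145)*(-182 + 86) = (81/16 - 145)*(-96) = -2239/16*(-96) = 13434)
(39 - 80)*E = (39 - 80)*13434 = -41*13434 = -550794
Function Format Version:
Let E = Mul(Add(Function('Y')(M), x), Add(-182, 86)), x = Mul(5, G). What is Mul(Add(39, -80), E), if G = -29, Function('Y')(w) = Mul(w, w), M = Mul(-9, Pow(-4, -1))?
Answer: -550794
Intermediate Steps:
M = Rational(9, 4) (M = Mul(-9, Rational(-1, 4)) = Rational(9, 4) ≈ 2.2500)
Function('Y')(w) = Pow(w, 2)
x = -145 (x = Mul(5, -29) = -145)
E = 13434 (E = Mul(Add(Pow(Rational(9, 4), 2), -145), Add(-182, 86)) = Mul(Add(Rational(81, 16), -145), -96) = Mul(Rational(-2239, 16), -96) = 13434)
Mul(Add(39, -80), E) = Mul(Add(39, -80), 13434) = Mul(-41, 13434) = -550794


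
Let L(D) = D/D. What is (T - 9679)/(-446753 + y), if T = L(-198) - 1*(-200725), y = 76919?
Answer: -191047/369834 ≈ -0.51657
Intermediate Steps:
L(D) = 1
T = 200726 (T = 1 - 1*(-200725) = 1 + 200725 = 200726)
(T - 9679)/(-446753 + y) = (200726 - 9679)/(-446753 + 76919) = 191047/(-369834) = 191047*(-1/369834) = -191047/369834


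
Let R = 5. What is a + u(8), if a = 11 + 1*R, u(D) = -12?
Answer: 4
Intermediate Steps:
a = 16 (a = 11 + 1*5 = 11 + 5 = 16)
a + u(8) = 16 - 12 = 4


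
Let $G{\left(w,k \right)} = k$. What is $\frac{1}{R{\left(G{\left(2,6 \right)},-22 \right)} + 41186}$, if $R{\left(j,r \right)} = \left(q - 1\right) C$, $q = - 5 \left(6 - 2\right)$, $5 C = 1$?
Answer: $\frac{5}{205909} \approx 2.4283 \cdot 10^{-5}$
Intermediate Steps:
$C = \frac{1}{5}$ ($C = \frac{1}{5} \cdot 1 = \frac{1}{5} \approx 0.2$)
$q = -20$ ($q = \left(-5\right) 4 = -20$)
$R{\left(j,r \right)} = - \frac{21}{5}$ ($R{\left(j,r \right)} = \left(-20 - 1\right) \frac{1}{5} = \left(-21\right) \frac{1}{5} = - \frac{21}{5}$)
$\frac{1}{R{\left(G{\left(2,6 \right)},-22 \right)} + 41186} = \frac{1}{- \frac{21}{5} + 41186} = \frac{1}{\frac{205909}{5}} = \frac{5}{205909}$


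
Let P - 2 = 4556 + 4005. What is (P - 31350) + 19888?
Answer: -2899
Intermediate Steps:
P = 8563 (P = 2 + (4556 + 4005) = 2 + 8561 = 8563)
(P - 31350) + 19888 = (8563 - 31350) + 19888 = -22787 + 19888 = -2899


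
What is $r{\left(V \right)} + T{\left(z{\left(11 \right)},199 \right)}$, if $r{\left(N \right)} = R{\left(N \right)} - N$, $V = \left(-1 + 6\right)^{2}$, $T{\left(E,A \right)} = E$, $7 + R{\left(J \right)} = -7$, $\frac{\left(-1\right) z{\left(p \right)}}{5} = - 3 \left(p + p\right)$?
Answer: $291$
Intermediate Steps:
$z{\left(p \right)} = 30 p$ ($z{\left(p \right)} = - 5 \left(- 3 \left(p + p\right)\right) = - 5 \left(- 3 \cdot 2 p\right) = - 5 \left(- 6 p\right) = 30 p$)
$R{\left(J \right)} = -14$ ($R{\left(J \right)} = -7 - 7 = -14$)
$V = 25$ ($V = 5^{2} = 25$)
$r{\left(N \right)} = -14 - N$
$r{\left(V \right)} + T{\left(z{\left(11 \right)},199 \right)} = \left(-14 - 25\right) + 30 \cdot 11 = \left(-14 - 25\right) + 330 = -39 + 330 = 291$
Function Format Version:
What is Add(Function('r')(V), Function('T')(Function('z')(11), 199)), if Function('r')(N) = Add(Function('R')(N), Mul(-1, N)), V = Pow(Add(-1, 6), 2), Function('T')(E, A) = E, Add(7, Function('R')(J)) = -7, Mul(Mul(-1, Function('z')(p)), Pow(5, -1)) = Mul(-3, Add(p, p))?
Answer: 291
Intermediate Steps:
Function('z')(p) = Mul(30, p) (Function('z')(p) = Mul(-5, Mul(-3, Add(p, p))) = Mul(-5, Mul(-3, Mul(2, p))) = Mul(-5, Mul(-6, p)) = Mul(30, p))
Function('R')(J) = -14 (Function('R')(J) = Add(-7, -7) = -14)
V = 25 (V = Pow(5, 2) = 25)
Function('r')(N) = Add(-14, Mul(-1, N))
Add(Function('r')(V), Function('T')(Function('z')(11), 199)) = Add(Add(-14, Mul(-1, 25)), Mul(30, 11)) = Add(Add(-14, -25), 330) = Add(-39, 330) = 291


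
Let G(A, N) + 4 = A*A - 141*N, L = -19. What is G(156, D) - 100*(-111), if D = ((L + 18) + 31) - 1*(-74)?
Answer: 20768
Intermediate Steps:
D = 104 (D = ((-19 + 18) + 31) - 1*(-74) = (-1 + 31) + 74 = 30 + 74 = 104)
G(A, N) = -4 + A² - 141*N (G(A, N) = -4 + (A*A - 141*N) = -4 + (A² - 141*N) = -4 + A² - 141*N)
G(156, D) - 100*(-111) = (-4 + 156² - 141*104) - 100*(-111) = (-4 + 24336 - 14664) - 1*(-11100) = 9668 + 11100 = 20768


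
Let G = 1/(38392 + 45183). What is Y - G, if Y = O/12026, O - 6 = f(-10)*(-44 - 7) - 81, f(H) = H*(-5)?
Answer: -31342343/143581850 ≈ -0.21829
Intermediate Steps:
f(H) = -5*H
O = -2625 (O = 6 + ((-5*(-10))*(-44 - 7) - 81) = 6 + (50*(-51) - 81) = 6 + (-2550 - 81) = 6 - 2631 = -2625)
G = 1/83575 ≈ 1.1965e-5
Y = -375/1718 (Y = -2625/12026 = -2625*1/12026 = -375/1718 ≈ -0.21828)
Y - G = -375/1718 - 1*1/83575 = -375/1718 - 1/83575 = -31342343/143581850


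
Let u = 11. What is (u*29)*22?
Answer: 7018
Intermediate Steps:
(u*29)*22 = (11*29)*22 = 319*22 = 7018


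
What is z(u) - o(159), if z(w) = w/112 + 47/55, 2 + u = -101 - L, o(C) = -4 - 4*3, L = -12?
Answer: 14117/880 ≈ 16.042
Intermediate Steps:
o(C) = -16 (o(C) = -4 - 12 = -16)
u = -91 (u = -2 + (-101 - 1*(-12)) = -2 + (-101 + 12) = -2 - 89 = -91)
z(w) = 47/55 + w/112 (z(w) = w*(1/112) + 47*(1/55) = w/112 + 47/55 = 47/55 + w/112)
z(u) - o(159) = (47/55 + (1/112)*(-91)) - 1*(-16) = (47/55 - 13/16) + 16 = 37/880 + 16 = 14117/880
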